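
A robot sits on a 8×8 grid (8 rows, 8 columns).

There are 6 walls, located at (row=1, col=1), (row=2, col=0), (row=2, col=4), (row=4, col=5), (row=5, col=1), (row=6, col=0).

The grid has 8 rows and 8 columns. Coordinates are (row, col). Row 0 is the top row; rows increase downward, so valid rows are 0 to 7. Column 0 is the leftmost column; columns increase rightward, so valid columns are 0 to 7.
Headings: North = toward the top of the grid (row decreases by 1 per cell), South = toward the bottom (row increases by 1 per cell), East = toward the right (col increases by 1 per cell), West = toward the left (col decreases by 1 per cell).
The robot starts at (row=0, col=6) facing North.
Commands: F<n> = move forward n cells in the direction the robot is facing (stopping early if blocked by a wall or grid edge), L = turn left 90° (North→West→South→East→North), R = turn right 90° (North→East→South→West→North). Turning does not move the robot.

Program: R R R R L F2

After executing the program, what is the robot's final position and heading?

Start: (row=0, col=6), facing North
  R: turn right, now facing East
  R: turn right, now facing South
  R: turn right, now facing West
  R: turn right, now facing North
  L: turn left, now facing West
  F2: move forward 2, now at (row=0, col=4)
Final: (row=0, col=4), facing West

Answer: Final position: (row=0, col=4), facing West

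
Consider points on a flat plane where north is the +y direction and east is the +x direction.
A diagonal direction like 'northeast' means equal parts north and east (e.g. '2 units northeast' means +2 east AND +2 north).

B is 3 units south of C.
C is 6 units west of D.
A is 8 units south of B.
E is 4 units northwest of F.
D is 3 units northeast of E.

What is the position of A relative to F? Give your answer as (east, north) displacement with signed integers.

Place F at the origin (east=0, north=0).
  E is 4 units northwest of F: delta (east=-4, north=+4); E at (east=-4, north=4).
  D is 3 units northeast of E: delta (east=+3, north=+3); D at (east=-1, north=7).
  C is 6 units west of D: delta (east=-6, north=+0); C at (east=-7, north=7).
  B is 3 units south of C: delta (east=+0, north=-3); B at (east=-7, north=4).
  A is 8 units south of B: delta (east=+0, north=-8); A at (east=-7, north=-4).
Therefore A relative to F: (east=-7, north=-4).

Answer: A is at (east=-7, north=-4) relative to F.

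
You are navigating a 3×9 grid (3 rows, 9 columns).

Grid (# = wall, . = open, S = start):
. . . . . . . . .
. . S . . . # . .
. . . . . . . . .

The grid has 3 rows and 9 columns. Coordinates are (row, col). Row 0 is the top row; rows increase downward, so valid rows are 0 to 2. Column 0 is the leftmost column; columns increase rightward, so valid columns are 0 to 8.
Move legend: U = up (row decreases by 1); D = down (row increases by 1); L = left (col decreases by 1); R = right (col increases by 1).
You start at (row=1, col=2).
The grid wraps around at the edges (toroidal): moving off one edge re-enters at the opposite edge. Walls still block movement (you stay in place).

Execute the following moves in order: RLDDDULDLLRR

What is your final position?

Answer: Final position: (row=1, col=1)

Derivation:
Start: (row=1, col=2)
  R (right): (row=1, col=2) -> (row=1, col=3)
  L (left): (row=1, col=3) -> (row=1, col=2)
  D (down): (row=1, col=2) -> (row=2, col=2)
  D (down): (row=2, col=2) -> (row=0, col=2)
  D (down): (row=0, col=2) -> (row=1, col=2)
  U (up): (row=1, col=2) -> (row=0, col=2)
  L (left): (row=0, col=2) -> (row=0, col=1)
  D (down): (row=0, col=1) -> (row=1, col=1)
  L (left): (row=1, col=1) -> (row=1, col=0)
  L (left): (row=1, col=0) -> (row=1, col=8)
  R (right): (row=1, col=8) -> (row=1, col=0)
  R (right): (row=1, col=0) -> (row=1, col=1)
Final: (row=1, col=1)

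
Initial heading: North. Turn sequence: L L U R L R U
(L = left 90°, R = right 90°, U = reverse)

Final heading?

Start: North
  L (left (90° counter-clockwise)) -> West
  L (left (90° counter-clockwise)) -> South
  U (U-turn (180°)) -> North
  R (right (90° clockwise)) -> East
  L (left (90° counter-clockwise)) -> North
  R (right (90° clockwise)) -> East
  U (U-turn (180°)) -> West
Final: West

Answer: Final heading: West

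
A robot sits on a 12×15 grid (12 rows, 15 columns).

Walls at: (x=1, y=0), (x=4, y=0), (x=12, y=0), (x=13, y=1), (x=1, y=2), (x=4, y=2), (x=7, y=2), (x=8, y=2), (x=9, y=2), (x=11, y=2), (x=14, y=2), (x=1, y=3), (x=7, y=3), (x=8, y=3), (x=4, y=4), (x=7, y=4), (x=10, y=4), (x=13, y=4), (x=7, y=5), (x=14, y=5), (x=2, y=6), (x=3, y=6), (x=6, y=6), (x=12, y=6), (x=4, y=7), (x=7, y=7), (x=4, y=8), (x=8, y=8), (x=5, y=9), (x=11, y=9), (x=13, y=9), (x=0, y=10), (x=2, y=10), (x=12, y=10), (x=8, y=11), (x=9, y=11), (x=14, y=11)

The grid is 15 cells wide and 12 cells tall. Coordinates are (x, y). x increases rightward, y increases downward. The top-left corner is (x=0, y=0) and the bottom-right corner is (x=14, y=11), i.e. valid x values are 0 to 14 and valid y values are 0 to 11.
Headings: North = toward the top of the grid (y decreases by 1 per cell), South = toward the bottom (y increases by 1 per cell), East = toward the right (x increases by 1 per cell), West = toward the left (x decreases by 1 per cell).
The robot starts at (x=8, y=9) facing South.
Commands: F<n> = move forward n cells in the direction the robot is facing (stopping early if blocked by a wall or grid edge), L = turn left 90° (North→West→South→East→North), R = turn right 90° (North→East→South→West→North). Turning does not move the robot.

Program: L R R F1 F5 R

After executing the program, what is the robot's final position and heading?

Start: (x=8, y=9), facing South
  L: turn left, now facing East
  R: turn right, now facing South
  R: turn right, now facing West
  F1: move forward 1, now at (x=7, y=9)
  F5: move forward 1/5 (blocked), now at (x=6, y=9)
  R: turn right, now facing North
Final: (x=6, y=9), facing North

Answer: Final position: (x=6, y=9), facing North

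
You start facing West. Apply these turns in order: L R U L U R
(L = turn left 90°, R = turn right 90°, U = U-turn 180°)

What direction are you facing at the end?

Answer: Final heading: West

Derivation:
Start: West
  L (left (90° counter-clockwise)) -> South
  R (right (90° clockwise)) -> West
  U (U-turn (180°)) -> East
  L (left (90° counter-clockwise)) -> North
  U (U-turn (180°)) -> South
  R (right (90° clockwise)) -> West
Final: West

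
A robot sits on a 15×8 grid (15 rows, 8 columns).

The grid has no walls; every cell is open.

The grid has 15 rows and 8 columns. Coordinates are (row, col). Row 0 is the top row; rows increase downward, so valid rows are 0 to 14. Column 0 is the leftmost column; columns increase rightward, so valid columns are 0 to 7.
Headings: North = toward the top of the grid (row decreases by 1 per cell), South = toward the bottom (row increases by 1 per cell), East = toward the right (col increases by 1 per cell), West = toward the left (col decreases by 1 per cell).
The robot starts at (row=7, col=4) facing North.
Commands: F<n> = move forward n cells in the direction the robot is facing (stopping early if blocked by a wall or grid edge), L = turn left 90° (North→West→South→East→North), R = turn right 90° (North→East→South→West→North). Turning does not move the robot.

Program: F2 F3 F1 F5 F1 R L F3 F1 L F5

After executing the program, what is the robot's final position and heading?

Answer: Final position: (row=0, col=0), facing West

Derivation:
Start: (row=7, col=4), facing North
  F2: move forward 2, now at (row=5, col=4)
  F3: move forward 3, now at (row=2, col=4)
  F1: move forward 1, now at (row=1, col=4)
  F5: move forward 1/5 (blocked), now at (row=0, col=4)
  F1: move forward 0/1 (blocked), now at (row=0, col=4)
  R: turn right, now facing East
  L: turn left, now facing North
  F3: move forward 0/3 (blocked), now at (row=0, col=4)
  F1: move forward 0/1 (blocked), now at (row=0, col=4)
  L: turn left, now facing West
  F5: move forward 4/5 (blocked), now at (row=0, col=0)
Final: (row=0, col=0), facing West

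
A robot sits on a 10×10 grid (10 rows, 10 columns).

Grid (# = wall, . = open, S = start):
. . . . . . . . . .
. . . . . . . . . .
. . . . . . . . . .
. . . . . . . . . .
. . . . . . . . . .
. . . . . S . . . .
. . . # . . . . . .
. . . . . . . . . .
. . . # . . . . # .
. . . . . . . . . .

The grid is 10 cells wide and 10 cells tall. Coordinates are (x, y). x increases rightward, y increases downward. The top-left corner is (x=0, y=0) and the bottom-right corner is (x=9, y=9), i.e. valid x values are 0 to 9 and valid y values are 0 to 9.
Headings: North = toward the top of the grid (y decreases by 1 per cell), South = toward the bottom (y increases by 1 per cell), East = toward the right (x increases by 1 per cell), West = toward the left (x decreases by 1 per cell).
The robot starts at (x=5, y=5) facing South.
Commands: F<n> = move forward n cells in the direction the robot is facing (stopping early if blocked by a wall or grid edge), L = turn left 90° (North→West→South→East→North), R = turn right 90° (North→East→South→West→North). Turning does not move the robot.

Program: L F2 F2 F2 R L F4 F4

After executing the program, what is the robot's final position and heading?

Start: (x=5, y=5), facing South
  L: turn left, now facing East
  F2: move forward 2, now at (x=7, y=5)
  F2: move forward 2, now at (x=9, y=5)
  F2: move forward 0/2 (blocked), now at (x=9, y=5)
  R: turn right, now facing South
  L: turn left, now facing East
  F4: move forward 0/4 (blocked), now at (x=9, y=5)
  F4: move forward 0/4 (blocked), now at (x=9, y=5)
Final: (x=9, y=5), facing East

Answer: Final position: (x=9, y=5), facing East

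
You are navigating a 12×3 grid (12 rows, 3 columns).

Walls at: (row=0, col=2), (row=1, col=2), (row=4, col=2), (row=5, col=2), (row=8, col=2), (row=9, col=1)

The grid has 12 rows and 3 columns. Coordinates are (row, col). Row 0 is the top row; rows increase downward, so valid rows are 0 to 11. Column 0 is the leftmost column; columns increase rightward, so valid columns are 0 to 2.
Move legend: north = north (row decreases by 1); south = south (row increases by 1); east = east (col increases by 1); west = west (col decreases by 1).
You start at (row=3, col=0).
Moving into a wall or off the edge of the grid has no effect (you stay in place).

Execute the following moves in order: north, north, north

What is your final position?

Answer: Final position: (row=0, col=0)

Derivation:
Start: (row=3, col=0)
  north (north): (row=3, col=0) -> (row=2, col=0)
  north (north): (row=2, col=0) -> (row=1, col=0)
  north (north): (row=1, col=0) -> (row=0, col=0)
Final: (row=0, col=0)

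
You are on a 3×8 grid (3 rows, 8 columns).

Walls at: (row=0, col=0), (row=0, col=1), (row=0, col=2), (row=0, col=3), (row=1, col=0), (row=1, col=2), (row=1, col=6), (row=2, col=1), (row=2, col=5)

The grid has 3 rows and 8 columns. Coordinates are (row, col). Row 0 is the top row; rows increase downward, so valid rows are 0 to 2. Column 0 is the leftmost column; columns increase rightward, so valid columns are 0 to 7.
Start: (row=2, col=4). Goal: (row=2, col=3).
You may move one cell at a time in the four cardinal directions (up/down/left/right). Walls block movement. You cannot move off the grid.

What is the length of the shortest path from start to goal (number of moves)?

Answer: Shortest path length: 1

Derivation:
BFS from (row=2, col=4) until reaching (row=2, col=3):
  Distance 0: (row=2, col=4)
  Distance 1: (row=1, col=4), (row=2, col=3)  <- goal reached here
One shortest path (1 moves): (row=2, col=4) -> (row=2, col=3)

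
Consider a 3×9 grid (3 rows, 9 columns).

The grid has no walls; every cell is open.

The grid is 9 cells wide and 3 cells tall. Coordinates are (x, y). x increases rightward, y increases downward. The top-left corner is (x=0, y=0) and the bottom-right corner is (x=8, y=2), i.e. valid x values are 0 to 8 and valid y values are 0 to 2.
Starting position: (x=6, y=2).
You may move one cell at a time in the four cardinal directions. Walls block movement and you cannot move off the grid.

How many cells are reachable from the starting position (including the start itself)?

BFS flood-fill from (x=6, y=2):
  Distance 0: (x=6, y=2)
  Distance 1: (x=6, y=1), (x=5, y=2), (x=7, y=2)
  Distance 2: (x=6, y=0), (x=5, y=1), (x=7, y=1), (x=4, y=2), (x=8, y=2)
  Distance 3: (x=5, y=0), (x=7, y=0), (x=4, y=1), (x=8, y=1), (x=3, y=2)
  Distance 4: (x=4, y=0), (x=8, y=0), (x=3, y=1), (x=2, y=2)
  Distance 5: (x=3, y=0), (x=2, y=1), (x=1, y=2)
  Distance 6: (x=2, y=0), (x=1, y=1), (x=0, y=2)
  Distance 7: (x=1, y=0), (x=0, y=1)
  Distance 8: (x=0, y=0)
Total reachable: 27 (grid has 27 open cells total)

Answer: Reachable cells: 27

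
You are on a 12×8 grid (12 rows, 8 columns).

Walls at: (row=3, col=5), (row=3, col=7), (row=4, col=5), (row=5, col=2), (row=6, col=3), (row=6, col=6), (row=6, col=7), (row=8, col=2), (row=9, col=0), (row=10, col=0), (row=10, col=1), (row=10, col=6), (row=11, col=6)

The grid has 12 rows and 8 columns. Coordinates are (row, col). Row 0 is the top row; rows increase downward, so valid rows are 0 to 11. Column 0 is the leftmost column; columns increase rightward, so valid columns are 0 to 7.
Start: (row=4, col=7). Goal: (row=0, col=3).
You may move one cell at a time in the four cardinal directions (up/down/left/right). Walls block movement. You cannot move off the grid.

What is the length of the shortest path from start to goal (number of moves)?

BFS from (row=4, col=7) until reaching (row=0, col=3):
  Distance 0: (row=4, col=7)
  Distance 1: (row=4, col=6), (row=5, col=7)
  Distance 2: (row=3, col=6), (row=5, col=6)
  Distance 3: (row=2, col=6), (row=5, col=5)
  Distance 4: (row=1, col=6), (row=2, col=5), (row=2, col=7), (row=5, col=4), (row=6, col=5)
  Distance 5: (row=0, col=6), (row=1, col=5), (row=1, col=7), (row=2, col=4), (row=4, col=4), (row=5, col=3), (row=6, col=4), (row=7, col=5)
  Distance 6: (row=0, col=5), (row=0, col=7), (row=1, col=4), (row=2, col=3), (row=3, col=4), (row=4, col=3), (row=7, col=4), (row=7, col=6), (row=8, col=5)
  Distance 7: (row=0, col=4), (row=1, col=3), (row=2, col=2), (row=3, col=3), (row=4, col=2), (row=7, col=3), (row=7, col=7), (row=8, col=4), (row=8, col=6), (row=9, col=5)
  Distance 8: (row=0, col=3), (row=1, col=2), (row=2, col=1), (row=3, col=2), (row=4, col=1), (row=7, col=2), (row=8, col=3), (row=8, col=7), (row=9, col=4), (row=9, col=6), (row=10, col=5)  <- goal reached here
One shortest path (8 moves): (row=4, col=7) -> (row=4, col=6) -> (row=3, col=6) -> (row=2, col=6) -> (row=2, col=5) -> (row=2, col=4) -> (row=2, col=3) -> (row=1, col=3) -> (row=0, col=3)

Answer: Shortest path length: 8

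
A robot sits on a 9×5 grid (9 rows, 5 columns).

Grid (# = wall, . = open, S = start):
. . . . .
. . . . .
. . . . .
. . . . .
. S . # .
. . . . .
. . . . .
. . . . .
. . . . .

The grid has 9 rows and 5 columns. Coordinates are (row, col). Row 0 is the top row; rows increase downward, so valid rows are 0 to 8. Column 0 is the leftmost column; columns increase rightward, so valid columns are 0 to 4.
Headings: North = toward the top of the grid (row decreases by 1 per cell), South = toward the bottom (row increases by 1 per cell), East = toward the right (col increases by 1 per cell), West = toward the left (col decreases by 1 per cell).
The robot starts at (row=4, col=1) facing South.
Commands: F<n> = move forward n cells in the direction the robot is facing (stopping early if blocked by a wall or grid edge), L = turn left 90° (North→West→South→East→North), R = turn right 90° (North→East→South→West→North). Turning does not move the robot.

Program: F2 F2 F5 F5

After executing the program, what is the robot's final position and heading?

Answer: Final position: (row=8, col=1), facing South

Derivation:
Start: (row=4, col=1), facing South
  F2: move forward 2, now at (row=6, col=1)
  F2: move forward 2, now at (row=8, col=1)
  F5: move forward 0/5 (blocked), now at (row=8, col=1)
  F5: move forward 0/5 (blocked), now at (row=8, col=1)
Final: (row=8, col=1), facing South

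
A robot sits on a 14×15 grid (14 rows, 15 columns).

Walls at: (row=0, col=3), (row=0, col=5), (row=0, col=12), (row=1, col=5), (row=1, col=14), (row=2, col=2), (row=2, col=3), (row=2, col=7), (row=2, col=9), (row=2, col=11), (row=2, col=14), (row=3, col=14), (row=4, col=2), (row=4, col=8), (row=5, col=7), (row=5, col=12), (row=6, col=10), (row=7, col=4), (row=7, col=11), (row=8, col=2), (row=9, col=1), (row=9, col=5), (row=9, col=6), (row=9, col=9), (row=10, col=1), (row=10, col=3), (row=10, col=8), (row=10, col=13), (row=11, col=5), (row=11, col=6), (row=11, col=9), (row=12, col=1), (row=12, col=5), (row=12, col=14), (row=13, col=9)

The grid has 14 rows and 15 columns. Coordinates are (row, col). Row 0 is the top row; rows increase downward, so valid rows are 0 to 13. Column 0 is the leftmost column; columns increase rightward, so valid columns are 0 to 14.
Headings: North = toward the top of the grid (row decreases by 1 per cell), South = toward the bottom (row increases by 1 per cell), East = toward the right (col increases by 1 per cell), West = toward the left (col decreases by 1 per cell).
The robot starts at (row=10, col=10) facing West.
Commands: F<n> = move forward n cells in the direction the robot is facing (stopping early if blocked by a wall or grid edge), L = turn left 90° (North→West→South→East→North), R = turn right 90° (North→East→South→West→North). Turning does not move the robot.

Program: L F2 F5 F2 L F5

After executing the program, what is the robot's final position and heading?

Start: (row=10, col=10), facing West
  L: turn left, now facing South
  F2: move forward 2, now at (row=12, col=10)
  F5: move forward 1/5 (blocked), now at (row=13, col=10)
  F2: move forward 0/2 (blocked), now at (row=13, col=10)
  L: turn left, now facing East
  F5: move forward 4/5 (blocked), now at (row=13, col=14)
Final: (row=13, col=14), facing East

Answer: Final position: (row=13, col=14), facing East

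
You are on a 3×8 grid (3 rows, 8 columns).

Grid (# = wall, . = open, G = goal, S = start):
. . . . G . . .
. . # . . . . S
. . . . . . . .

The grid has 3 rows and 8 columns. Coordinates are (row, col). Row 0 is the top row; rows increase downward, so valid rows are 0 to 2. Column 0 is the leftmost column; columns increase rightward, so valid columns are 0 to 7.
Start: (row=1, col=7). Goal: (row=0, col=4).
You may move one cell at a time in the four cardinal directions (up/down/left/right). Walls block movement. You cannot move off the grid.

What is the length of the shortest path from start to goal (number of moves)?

Answer: Shortest path length: 4

Derivation:
BFS from (row=1, col=7) until reaching (row=0, col=4):
  Distance 0: (row=1, col=7)
  Distance 1: (row=0, col=7), (row=1, col=6), (row=2, col=7)
  Distance 2: (row=0, col=6), (row=1, col=5), (row=2, col=6)
  Distance 3: (row=0, col=5), (row=1, col=4), (row=2, col=5)
  Distance 4: (row=0, col=4), (row=1, col=3), (row=2, col=4)  <- goal reached here
One shortest path (4 moves): (row=1, col=7) -> (row=1, col=6) -> (row=1, col=5) -> (row=1, col=4) -> (row=0, col=4)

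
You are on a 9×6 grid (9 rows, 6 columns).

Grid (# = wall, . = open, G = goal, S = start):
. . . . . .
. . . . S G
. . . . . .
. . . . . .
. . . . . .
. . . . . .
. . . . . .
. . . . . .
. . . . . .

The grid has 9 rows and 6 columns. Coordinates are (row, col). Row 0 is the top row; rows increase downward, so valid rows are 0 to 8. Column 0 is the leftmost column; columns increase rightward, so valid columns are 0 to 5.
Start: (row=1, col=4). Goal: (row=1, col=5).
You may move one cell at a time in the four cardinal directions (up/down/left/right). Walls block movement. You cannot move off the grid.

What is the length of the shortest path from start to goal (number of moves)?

BFS from (row=1, col=4) until reaching (row=1, col=5):
  Distance 0: (row=1, col=4)
  Distance 1: (row=0, col=4), (row=1, col=3), (row=1, col=5), (row=2, col=4)  <- goal reached here
One shortest path (1 moves): (row=1, col=4) -> (row=1, col=5)

Answer: Shortest path length: 1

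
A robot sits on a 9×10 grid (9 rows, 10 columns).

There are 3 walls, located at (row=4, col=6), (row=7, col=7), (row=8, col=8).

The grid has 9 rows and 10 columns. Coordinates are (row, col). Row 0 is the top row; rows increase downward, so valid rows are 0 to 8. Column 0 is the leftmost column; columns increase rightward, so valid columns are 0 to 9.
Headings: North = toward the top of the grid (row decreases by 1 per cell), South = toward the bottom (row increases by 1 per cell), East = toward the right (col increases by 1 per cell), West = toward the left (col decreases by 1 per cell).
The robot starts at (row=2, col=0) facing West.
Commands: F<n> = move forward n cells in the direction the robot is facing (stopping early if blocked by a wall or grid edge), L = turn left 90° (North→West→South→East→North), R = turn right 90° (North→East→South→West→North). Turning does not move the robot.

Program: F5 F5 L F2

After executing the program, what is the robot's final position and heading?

Answer: Final position: (row=4, col=0), facing South

Derivation:
Start: (row=2, col=0), facing West
  F5: move forward 0/5 (blocked), now at (row=2, col=0)
  F5: move forward 0/5 (blocked), now at (row=2, col=0)
  L: turn left, now facing South
  F2: move forward 2, now at (row=4, col=0)
Final: (row=4, col=0), facing South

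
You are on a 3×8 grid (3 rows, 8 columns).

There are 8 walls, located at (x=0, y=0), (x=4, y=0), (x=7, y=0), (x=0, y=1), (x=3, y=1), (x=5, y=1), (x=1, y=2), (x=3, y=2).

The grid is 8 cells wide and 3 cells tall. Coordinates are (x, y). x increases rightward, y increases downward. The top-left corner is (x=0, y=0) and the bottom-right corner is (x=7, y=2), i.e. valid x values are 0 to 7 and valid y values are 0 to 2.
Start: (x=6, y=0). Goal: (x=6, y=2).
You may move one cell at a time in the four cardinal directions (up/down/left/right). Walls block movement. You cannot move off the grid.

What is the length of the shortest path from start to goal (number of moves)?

BFS from (x=6, y=0) until reaching (x=6, y=2):
  Distance 0: (x=6, y=0)
  Distance 1: (x=5, y=0), (x=6, y=1)
  Distance 2: (x=7, y=1), (x=6, y=2)  <- goal reached here
One shortest path (2 moves): (x=6, y=0) -> (x=6, y=1) -> (x=6, y=2)

Answer: Shortest path length: 2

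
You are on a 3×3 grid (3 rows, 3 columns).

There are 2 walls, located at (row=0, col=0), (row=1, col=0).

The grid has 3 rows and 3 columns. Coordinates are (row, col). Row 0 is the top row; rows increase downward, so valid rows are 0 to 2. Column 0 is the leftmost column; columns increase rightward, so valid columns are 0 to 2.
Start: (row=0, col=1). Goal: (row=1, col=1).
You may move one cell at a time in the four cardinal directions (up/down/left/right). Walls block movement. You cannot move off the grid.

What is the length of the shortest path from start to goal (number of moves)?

Answer: Shortest path length: 1

Derivation:
BFS from (row=0, col=1) until reaching (row=1, col=1):
  Distance 0: (row=0, col=1)
  Distance 1: (row=0, col=2), (row=1, col=1)  <- goal reached here
One shortest path (1 moves): (row=0, col=1) -> (row=1, col=1)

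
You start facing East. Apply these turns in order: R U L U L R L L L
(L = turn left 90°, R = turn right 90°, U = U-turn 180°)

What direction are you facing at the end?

Start: East
  R (right (90° clockwise)) -> South
  U (U-turn (180°)) -> North
  L (left (90° counter-clockwise)) -> West
  U (U-turn (180°)) -> East
  L (left (90° counter-clockwise)) -> North
  R (right (90° clockwise)) -> East
  L (left (90° counter-clockwise)) -> North
  L (left (90° counter-clockwise)) -> West
  L (left (90° counter-clockwise)) -> South
Final: South

Answer: Final heading: South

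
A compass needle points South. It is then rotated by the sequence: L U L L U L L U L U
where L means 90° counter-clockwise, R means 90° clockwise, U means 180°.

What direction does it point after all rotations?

Start: South
  L (left (90° counter-clockwise)) -> East
  U (U-turn (180°)) -> West
  L (left (90° counter-clockwise)) -> South
  L (left (90° counter-clockwise)) -> East
  U (U-turn (180°)) -> West
  L (left (90° counter-clockwise)) -> South
  L (left (90° counter-clockwise)) -> East
  U (U-turn (180°)) -> West
  L (left (90° counter-clockwise)) -> South
  U (U-turn (180°)) -> North
Final: North

Answer: Final heading: North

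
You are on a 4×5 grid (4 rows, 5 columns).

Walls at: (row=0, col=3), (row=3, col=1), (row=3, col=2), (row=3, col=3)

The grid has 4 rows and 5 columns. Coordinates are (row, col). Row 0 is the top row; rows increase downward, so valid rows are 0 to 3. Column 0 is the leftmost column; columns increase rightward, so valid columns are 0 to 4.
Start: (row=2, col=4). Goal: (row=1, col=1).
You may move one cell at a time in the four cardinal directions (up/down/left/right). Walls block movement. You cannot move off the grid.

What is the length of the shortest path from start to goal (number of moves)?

Answer: Shortest path length: 4

Derivation:
BFS from (row=2, col=4) until reaching (row=1, col=1):
  Distance 0: (row=2, col=4)
  Distance 1: (row=1, col=4), (row=2, col=3), (row=3, col=4)
  Distance 2: (row=0, col=4), (row=1, col=3), (row=2, col=2)
  Distance 3: (row=1, col=2), (row=2, col=1)
  Distance 4: (row=0, col=2), (row=1, col=1), (row=2, col=0)  <- goal reached here
One shortest path (4 moves): (row=2, col=4) -> (row=2, col=3) -> (row=2, col=2) -> (row=2, col=1) -> (row=1, col=1)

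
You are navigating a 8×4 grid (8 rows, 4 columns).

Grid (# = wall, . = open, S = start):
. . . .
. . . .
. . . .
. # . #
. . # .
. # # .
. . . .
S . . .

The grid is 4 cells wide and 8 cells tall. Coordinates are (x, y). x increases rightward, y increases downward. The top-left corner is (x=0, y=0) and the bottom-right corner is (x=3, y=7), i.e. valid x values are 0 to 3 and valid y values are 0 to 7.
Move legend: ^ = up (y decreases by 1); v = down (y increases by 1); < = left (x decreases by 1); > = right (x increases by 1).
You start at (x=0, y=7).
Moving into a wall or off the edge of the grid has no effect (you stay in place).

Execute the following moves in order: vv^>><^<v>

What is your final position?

Start: (x=0, y=7)
  v (down): blocked, stay at (x=0, y=7)
  v (down): blocked, stay at (x=0, y=7)
  ^ (up): (x=0, y=7) -> (x=0, y=6)
  > (right): (x=0, y=6) -> (x=1, y=6)
  > (right): (x=1, y=6) -> (x=2, y=6)
  < (left): (x=2, y=6) -> (x=1, y=6)
  ^ (up): blocked, stay at (x=1, y=6)
  < (left): (x=1, y=6) -> (x=0, y=6)
  v (down): (x=0, y=6) -> (x=0, y=7)
  > (right): (x=0, y=7) -> (x=1, y=7)
Final: (x=1, y=7)

Answer: Final position: (x=1, y=7)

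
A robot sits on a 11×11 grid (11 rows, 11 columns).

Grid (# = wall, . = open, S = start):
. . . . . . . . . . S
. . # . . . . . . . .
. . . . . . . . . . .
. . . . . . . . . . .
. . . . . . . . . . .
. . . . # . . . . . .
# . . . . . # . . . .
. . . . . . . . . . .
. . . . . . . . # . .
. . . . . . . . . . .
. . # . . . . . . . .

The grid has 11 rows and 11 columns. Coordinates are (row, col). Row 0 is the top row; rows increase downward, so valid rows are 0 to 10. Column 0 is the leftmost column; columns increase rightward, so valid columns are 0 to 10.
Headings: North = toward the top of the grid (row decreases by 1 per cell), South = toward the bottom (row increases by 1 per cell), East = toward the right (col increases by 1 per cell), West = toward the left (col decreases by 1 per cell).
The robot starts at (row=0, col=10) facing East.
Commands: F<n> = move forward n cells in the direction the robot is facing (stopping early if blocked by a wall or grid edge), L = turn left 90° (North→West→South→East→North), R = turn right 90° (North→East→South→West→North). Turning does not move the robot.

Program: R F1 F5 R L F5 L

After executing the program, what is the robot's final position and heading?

Answer: Final position: (row=10, col=10), facing East

Derivation:
Start: (row=0, col=10), facing East
  R: turn right, now facing South
  F1: move forward 1, now at (row=1, col=10)
  F5: move forward 5, now at (row=6, col=10)
  R: turn right, now facing West
  L: turn left, now facing South
  F5: move forward 4/5 (blocked), now at (row=10, col=10)
  L: turn left, now facing East
Final: (row=10, col=10), facing East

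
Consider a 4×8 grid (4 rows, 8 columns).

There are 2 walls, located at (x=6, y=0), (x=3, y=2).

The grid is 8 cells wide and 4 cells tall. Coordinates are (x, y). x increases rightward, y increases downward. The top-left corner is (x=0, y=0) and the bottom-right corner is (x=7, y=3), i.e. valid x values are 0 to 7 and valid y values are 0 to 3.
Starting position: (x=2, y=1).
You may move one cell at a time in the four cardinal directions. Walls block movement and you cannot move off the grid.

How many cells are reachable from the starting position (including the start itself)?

Answer: Reachable cells: 30

Derivation:
BFS flood-fill from (x=2, y=1):
  Distance 0: (x=2, y=1)
  Distance 1: (x=2, y=0), (x=1, y=1), (x=3, y=1), (x=2, y=2)
  Distance 2: (x=1, y=0), (x=3, y=0), (x=0, y=1), (x=4, y=1), (x=1, y=2), (x=2, y=3)
  Distance 3: (x=0, y=0), (x=4, y=0), (x=5, y=1), (x=0, y=2), (x=4, y=2), (x=1, y=3), (x=3, y=3)
  Distance 4: (x=5, y=0), (x=6, y=1), (x=5, y=2), (x=0, y=3), (x=4, y=3)
  Distance 5: (x=7, y=1), (x=6, y=2), (x=5, y=3)
  Distance 6: (x=7, y=0), (x=7, y=2), (x=6, y=3)
  Distance 7: (x=7, y=3)
Total reachable: 30 (grid has 30 open cells total)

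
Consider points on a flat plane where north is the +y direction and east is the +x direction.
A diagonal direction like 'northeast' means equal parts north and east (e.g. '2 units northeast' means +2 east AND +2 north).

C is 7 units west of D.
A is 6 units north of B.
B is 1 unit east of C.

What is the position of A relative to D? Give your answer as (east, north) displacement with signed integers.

Answer: A is at (east=-6, north=6) relative to D.

Derivation:
Place D at the origin (east=0, north=0).
  C is 7 units west of D: delta (east=-7, north=+0); C at (east=-7, north=0).
  B is 1 unit east of C: delta (east=+1, north=+0); B at (east=-6, north=0).
  A is 6 units north of B: delta (east=+0, north=+6); A at (east=-6, north=6).
Therefore A relative to D: (east=-6, north=6).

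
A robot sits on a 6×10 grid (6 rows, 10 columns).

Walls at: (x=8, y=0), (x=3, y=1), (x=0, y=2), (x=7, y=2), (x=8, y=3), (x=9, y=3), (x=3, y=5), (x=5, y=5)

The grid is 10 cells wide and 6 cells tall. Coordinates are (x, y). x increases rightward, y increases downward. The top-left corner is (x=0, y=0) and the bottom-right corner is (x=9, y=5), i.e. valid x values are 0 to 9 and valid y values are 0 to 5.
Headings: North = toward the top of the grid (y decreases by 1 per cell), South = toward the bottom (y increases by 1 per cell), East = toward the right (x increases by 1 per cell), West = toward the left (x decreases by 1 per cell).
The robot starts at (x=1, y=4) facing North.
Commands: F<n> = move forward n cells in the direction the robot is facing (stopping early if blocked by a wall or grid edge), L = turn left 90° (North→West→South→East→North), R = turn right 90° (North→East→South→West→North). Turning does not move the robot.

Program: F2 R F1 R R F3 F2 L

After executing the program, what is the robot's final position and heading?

Start: (x=1, y=4), facing North
  F2: move forward 2, now at (x=1, y=2)
  R: turn right, now facing East
  F1: move forward 1, now at (x=2, y=2)
  R: turn right, now facing South
  R: turn right, now facing West
  F3: move forward 1/3 (blocked), now at (x=1, y=2)
  F2: move forward 0/2 (blocked), now at (x=1, y=2)
  L: turn left, now facing South
Final: (x=1, y=2), facing South

Answer: Final position: (x=1, y=2), facing South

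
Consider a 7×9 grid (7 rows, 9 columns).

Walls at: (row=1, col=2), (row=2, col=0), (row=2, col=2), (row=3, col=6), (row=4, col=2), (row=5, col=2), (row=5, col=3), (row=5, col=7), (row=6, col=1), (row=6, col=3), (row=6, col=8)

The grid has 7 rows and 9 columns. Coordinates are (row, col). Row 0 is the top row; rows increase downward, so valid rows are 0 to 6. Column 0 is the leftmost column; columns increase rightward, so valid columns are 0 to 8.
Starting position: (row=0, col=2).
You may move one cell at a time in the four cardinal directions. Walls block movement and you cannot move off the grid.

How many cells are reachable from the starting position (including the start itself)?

BFS flood-fill from (row=0, col=2):
  Distance 0: (row=0, col=2)
  Distance 1: (row=0, col=1), (row=0, col=3)
  Distance 2: (row=0, col=0), (row=0, col=4), (row=1, col=1), (row=1, col=3)
  Distance 3: (row=0, col=5), (row=1, col=0), (row=1, col=4), (row=2, col=1), (row=2, col=3)
  Distance 4: (row=0, col=6), (row=1, col=5), (row=2, col=4), (row=3, col=1), (row=3, col=3)
  Distance 5: (row=0, col=7), (row=1, col=6), (row=2, col=5), (row=3, col=0), (row=3, col=2), (row=3, col=4), (row=4, col=1), (row=4, col=3)
  Distance 6: (row=0, col=8), (row=1, col=7), (row=2, col=6), (row=3, col=5), (row=4, col=0), (row=4, col=4), (row=5, col=1)
  Distance 7: (row=1, col=8), (row=2, col=7), (row=4, col=5), (row=5, col=0), (row=5, col=4)
  Distance 8: (row=2, col=8), (row=3, col=7), (row=4, col=6), (row=5, col=5), (row=6, col=0), (row=6, col=4)
  Distance 9: (row=3, col=8), (row=4, col=7), (row=5, col=6), (row=6, col=5)
  Distance 10: (row=4, col=8), (row=6, col=6)
  Distance 11: (row=5, col=8), (row=6, col=7)
Total reachable: 51 (grid has 52 open cells total)

Answer: Reachable cells: 51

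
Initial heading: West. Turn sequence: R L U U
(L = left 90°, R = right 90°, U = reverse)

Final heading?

Answer: Final heading: West

Derivation:
Start: West
  R (right (90° clockwise)) -> North
  L (left (90° counter-clockwise)) -> West
  U (U-turn (180°)) -> East
  U (U-turn (180°)) -> West
Final: West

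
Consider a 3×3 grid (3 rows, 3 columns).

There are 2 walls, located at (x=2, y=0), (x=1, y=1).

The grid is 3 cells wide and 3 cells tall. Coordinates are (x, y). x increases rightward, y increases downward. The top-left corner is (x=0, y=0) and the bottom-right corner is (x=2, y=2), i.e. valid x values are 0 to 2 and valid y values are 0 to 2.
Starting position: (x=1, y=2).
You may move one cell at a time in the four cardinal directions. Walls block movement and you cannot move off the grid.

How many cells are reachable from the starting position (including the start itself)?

Answer: Reachable cells: 7

Derivation:
BFS flood-fill from (x=1, y=2):
  Distance 0: (x=1, y=2)
  Distance 1: (x=0, y=2), (x=2, y=2)
  Distance 2: (x=0, y=1), (x=2, y=1)
  Distance 3: (x=0, y=0)
  Distance 4: (x=1, y=0)
Total reachable: 7 (grid has 7 open cells total)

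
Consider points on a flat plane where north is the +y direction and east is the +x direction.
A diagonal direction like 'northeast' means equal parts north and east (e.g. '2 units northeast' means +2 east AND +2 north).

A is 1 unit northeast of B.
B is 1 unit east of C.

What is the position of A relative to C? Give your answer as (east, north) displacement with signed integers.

Place C at the origin (east=0, north=0).
  B is 1 unit east of C: delta (east=+1, north=+0); B at (east=1, north=0).
  A is 1 unit northeast of B: delta (east=+1, north=+1); A at (east=2, north=1).
Therefore A relative to C: (east=2, north=1).

Answer: A is at (east=2, north=1) relative to C.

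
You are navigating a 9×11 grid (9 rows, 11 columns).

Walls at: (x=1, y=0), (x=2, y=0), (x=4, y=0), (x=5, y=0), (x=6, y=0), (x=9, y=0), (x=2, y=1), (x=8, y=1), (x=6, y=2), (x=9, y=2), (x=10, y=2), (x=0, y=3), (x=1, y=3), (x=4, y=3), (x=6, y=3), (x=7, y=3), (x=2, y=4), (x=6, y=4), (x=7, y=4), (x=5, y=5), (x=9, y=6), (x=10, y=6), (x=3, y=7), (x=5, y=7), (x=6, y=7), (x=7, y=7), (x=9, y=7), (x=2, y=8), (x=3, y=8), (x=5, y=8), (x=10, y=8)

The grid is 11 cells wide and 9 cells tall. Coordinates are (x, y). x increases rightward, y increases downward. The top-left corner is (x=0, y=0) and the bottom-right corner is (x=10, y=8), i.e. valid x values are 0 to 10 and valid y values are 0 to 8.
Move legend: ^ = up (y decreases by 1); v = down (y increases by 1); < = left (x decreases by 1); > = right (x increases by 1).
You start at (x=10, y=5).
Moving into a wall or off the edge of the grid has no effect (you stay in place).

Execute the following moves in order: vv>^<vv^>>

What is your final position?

Answer: Final position: (x=10, y=4)

Derivation:
Start: (x=10, y=5)
  v (down): blocked, stay at (x=10, y=5)
  v (down): blocked, stay at (x=10, y=5)
  > (right): blocked, stay at (x=10, y=5)
  ^ (up): (x=10, y=5) -> (x=10, y=4)
  < (left): (x=10, y=4) -> (x=9, y=4)
  v (down): (x=9, y=4) -> (x=9, y=5)
  v (down): blocked, stay at (x=9, y=5)
  ^ (up): (x=9, y=5) -> (x=9, y=4)
  > (right): (x=9, y=4) -> (x=10, y=4)
  > (right): blocked, stay at (x=10, y=4)
Final: (x=10, y=4)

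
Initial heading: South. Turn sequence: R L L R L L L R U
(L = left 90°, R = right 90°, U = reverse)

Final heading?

Answer: Final heading: South

Derivation:
Start: South
  R (right (90° clockwise)) -> West
  L (left (90° counter-clockwise)) -> South
  L (left (90° counter-clockwise)) -> East
  R (right (90° clockwise)) -> South
  L (left (90° counter-clockwise)) -> East
  L (left (90° counter-clockwise)) -> North
  L (left (90° counter-clockwise)) -> West
  R (right (90° clockwise)) -> North
  U (U-turn (180°)) -> South
Final: South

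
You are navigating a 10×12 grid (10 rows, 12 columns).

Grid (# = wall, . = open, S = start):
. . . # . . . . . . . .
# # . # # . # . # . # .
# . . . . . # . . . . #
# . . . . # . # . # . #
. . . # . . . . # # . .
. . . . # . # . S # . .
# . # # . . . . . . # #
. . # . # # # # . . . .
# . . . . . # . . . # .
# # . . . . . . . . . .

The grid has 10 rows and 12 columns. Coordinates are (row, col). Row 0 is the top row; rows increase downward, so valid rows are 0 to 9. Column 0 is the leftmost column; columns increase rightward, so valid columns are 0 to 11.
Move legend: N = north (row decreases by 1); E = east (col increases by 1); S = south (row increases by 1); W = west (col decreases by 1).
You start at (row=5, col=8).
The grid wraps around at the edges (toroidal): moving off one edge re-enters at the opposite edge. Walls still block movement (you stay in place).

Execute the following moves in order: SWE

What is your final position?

Start: (row=5, col=8)
  S (south): (row=5, col=8) -> (row=6, col=8)
  W (west): (row=6, col=8) -> (row=6, col=7)
  E (east): (row=6, col=7) -> (row=6, col=8)
Final: (row=6, col=8)

Answer: Final position: (row=6, col=8)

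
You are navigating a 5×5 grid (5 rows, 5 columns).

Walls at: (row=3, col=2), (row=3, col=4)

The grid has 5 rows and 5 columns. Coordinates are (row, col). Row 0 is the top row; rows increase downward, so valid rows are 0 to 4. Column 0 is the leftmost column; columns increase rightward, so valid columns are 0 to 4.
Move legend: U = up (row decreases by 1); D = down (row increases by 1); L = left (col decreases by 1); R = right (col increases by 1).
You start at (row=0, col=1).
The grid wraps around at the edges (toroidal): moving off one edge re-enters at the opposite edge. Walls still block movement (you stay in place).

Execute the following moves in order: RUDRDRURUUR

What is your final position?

Start: (row=0, col=1)
  R (right): (row=0, col=1) -> (row=0, col=2)
  U (up): (row=0, col=2) -> (row=4, col=2)
  D (down): (row=4, col=2) -> (row=0, col=2)
  R (right): (row=0, col=2) -> (row=0, col=3)
  D (down): (row=0, col=3) -> (row=1, col=3)
  R (right): (row=1, col=3) -> (row=1, col=4)
  U (up): (row=1, col=4) -> (row=0, col=4)
  R (right): (row=0, col=4) -> (row=0, col=0)
  U (up): (row=0, col=0) -> (row=4, col=0)
  U (up): (row=4, col=0) -> (row=3, col=0)
  R (right): (row=3, col=0) -> (row=3, col=1)
Final: (row=3, col=1)

Answer: Final position: (row=3, col=1)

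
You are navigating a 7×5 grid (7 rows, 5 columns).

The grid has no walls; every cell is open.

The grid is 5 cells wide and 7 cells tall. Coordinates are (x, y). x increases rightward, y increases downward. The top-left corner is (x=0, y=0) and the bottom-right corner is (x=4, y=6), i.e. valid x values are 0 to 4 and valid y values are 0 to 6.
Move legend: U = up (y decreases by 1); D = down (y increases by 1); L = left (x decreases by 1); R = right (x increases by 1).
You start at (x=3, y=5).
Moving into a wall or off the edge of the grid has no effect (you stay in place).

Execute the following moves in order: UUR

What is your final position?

Answer: Final position: (x=4, y=3)

Derivation:
Start: (x=3, y=5)
  U (up): (x=3, y=5) -> (x=3, y=4)
  U (up): (x=3, y=4) -> (x=3, y=3)
  R (right): (x=3, y=3) -> (x=4, y=3)
Final: (x=4, y=3)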